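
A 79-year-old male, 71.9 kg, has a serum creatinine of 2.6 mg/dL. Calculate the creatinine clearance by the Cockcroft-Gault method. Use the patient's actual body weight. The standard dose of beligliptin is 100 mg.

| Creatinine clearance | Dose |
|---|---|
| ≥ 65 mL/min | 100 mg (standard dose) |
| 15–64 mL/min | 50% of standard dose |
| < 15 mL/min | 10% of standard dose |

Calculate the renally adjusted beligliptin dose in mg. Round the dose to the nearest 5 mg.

CrCl = (140 − 79) × 71.9 / (72 × 2.6) = 4385.9 / 187.20 ≈ 23.4 mL/min
CrCl ≈ 23 mL/min → bracket 15–64 mL/min.
50% of 100 mg = 50 mg

50 mg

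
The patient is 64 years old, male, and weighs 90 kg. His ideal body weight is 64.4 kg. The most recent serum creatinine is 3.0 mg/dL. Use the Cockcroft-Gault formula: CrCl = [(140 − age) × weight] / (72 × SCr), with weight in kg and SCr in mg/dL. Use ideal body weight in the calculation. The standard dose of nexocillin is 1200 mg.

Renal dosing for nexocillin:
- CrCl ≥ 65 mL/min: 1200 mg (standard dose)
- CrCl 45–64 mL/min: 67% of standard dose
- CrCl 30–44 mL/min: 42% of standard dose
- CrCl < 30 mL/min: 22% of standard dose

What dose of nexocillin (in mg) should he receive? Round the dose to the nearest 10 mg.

CrCl = (140 − 64) × 64.4 / (72 × 3) = 4894.4 / 216.00 ≈ 22.7 mL/min
CrCl ≈ 23 mL/min → bracket < 30 mL/min.
22% of 1200 mg = 264 mg → 260 mg

260 mg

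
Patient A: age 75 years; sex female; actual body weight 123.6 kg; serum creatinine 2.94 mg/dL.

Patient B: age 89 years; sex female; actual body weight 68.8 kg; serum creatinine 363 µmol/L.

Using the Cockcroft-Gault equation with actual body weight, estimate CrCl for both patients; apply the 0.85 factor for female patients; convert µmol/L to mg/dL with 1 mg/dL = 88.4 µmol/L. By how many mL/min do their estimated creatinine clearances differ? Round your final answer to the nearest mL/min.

Patient A: CrCl = (140 − 75) × 123.6 / (72 × 2.94) × 0.85 = 8034.0 / 211.68 × 0.85 ≈ 32.3 mL/min
Patient B: SCr = 363 / 88.4 = 4.106 mg/dL
Patient B: CrCl = (140 − 89) × 68.8 / (72 × 4.106) × 0.85 = 3508.8 / 295.63 × 0.85 ≈ 10.1 mL/min
|32.3 − 10.1| = 22.2 mL/min

22 mL/min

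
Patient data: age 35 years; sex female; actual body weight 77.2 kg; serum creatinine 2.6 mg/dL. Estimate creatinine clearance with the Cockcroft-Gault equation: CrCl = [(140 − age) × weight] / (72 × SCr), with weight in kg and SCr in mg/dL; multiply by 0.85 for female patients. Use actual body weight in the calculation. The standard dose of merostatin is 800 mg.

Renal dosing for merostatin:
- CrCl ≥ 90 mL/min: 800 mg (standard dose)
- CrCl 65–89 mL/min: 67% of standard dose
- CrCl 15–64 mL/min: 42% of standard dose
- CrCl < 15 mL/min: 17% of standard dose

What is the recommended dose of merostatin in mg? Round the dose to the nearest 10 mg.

CrCl = (140 − 35) × 77.2 / (72 × 2.6) × 0.85 = 8106.0 / 187.20 × 0.85 ≈ 36.8 mL/min
CrCl ≈ 37 mL/min → bracket 15–64 mL/min.
42% of 800 mg = 336 mg → 340 mg

340 mg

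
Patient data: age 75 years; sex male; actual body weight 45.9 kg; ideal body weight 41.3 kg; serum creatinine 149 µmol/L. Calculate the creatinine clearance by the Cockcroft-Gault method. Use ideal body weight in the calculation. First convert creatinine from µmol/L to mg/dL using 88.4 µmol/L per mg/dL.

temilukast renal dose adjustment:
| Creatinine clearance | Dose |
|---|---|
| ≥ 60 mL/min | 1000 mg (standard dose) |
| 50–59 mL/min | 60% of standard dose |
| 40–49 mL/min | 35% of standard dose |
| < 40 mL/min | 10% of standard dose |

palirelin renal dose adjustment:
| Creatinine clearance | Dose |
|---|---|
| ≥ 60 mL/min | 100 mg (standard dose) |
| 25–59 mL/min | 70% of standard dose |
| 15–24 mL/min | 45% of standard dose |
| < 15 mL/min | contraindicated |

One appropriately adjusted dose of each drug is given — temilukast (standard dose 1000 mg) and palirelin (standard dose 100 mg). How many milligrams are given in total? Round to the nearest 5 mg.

SCr = 149 / 88.4 = 1.686 mg/dL
CrCl = (140 − 75) × 41.3 / (72 × 1.686) = 2684.5 / 121.39 ≈ 22.1 mL/min
CrCl ≈ 22 mL/min.
temilukast: < 40 mL/min → 10% of 1000 mg = 100 mg.
palirelin: 15–24 mL/min → 45% of 100 mg = 45 mg.
Total = 100 + 45 = 145 mg.

145 mg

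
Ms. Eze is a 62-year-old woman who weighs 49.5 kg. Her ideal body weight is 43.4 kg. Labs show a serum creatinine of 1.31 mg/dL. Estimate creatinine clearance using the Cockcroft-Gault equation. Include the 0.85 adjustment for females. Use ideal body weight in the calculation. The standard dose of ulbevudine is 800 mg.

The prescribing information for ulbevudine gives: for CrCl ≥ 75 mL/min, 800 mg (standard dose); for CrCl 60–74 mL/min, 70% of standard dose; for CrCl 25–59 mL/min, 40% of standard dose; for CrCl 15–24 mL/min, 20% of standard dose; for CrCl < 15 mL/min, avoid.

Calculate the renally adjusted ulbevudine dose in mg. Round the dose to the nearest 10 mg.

CrCl = (140 − 62) × 43.4 / (72 × 1.31) × 0.85 = 3385.2 / 94.32 × 0.85 ≈ 30.5 mL/min
CrCl ≈ 31 mL/min → bracket 25–59 mL/min.
40% of 800 mg = 320 mg

320 mg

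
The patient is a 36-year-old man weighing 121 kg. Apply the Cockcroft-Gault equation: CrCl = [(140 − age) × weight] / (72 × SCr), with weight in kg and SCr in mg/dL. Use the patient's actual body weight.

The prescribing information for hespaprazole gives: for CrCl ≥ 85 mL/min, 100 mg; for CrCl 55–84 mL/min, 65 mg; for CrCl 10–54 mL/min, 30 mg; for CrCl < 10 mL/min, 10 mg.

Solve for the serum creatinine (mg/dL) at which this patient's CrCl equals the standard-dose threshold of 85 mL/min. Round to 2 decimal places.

Standard dose requires CrCl ≥ 85 mL/min.
Set (140 − 36) × 121 / (72 × SCr) = 85
SCr = (140 − 36) × 121 / (72 × 85) = 2.056 mg/dL

2.06 mg/dL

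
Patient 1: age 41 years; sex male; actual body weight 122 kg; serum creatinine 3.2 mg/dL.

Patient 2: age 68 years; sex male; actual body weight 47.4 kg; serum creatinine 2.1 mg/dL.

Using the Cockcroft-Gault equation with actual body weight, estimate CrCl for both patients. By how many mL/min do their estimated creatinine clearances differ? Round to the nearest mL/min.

Patient 1: CrCl = (140 − 41) × 122 / (72 × 3.2) = 12078.0 / 230.40 ≈ 52.4 mL/min
Patient 2: CrCl = (140 − 68) × 47.4 / (72 × 2.1) = 3412.8 / 151.20 ≈ 22.6 mL/min
|52.4 − 22.6| = 29.8 mL/min

30 mL/min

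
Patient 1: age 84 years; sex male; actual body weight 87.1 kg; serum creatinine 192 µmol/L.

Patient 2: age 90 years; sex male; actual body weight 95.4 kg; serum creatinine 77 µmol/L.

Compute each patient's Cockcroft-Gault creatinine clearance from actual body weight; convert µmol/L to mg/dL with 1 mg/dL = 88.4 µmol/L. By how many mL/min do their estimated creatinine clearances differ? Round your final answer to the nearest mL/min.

Patient 1: SCr = 192 / 88.4 = 2.172 mg/dL
Patient 1: CrCl = (140 − 84) × 87.1 / (72 × 2.172) = 4877.6 / 156.38 ≈ 31.2 mL/min
Patient 2: SCr = 77 / 88.4 = 0.871 mg/dL
Patient 2: CrCl = (140 − 90) × 95.4 / (72 × 0.871) = 4770.0 / 62.71 ≈ 76.1 mL/min
|31.2 − 76.1| = 44.9 mL/min

45 mL/min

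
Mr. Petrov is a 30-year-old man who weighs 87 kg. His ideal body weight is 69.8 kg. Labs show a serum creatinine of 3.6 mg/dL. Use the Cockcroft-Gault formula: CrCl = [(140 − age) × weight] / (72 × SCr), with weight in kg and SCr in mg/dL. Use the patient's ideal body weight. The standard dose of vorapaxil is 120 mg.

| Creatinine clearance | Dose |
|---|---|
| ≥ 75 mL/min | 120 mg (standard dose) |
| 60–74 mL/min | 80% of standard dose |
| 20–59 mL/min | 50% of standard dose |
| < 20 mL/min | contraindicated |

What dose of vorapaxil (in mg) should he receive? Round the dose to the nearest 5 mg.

60 mg

CrCl = (140 − 30) × 69.8 / (72 × 3.6) = 7678.0 / 259.20 ≈ 29.6 mL/min
CrCl ≈ 30 mL/min → bracket 20–59 mL/min.
50% of 120 mg = 60 mg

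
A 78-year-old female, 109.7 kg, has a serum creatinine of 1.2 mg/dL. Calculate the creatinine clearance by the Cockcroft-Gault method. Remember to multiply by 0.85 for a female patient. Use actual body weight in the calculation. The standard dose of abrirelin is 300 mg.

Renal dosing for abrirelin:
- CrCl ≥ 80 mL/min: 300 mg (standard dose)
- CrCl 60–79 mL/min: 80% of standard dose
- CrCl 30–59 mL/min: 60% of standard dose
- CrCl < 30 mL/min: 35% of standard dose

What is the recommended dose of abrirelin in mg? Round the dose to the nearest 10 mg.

240 mg

CrCl = (140 − 78) × 109.7 / (72 × 1.2) × 0.85 = 6801.4 / 86.40 × 0.85 ≈ 66.9 mL/min
CrCl ≈ 67 mL/min → bracket 60–79 mL/min.
80% of 300 mg = 240 mg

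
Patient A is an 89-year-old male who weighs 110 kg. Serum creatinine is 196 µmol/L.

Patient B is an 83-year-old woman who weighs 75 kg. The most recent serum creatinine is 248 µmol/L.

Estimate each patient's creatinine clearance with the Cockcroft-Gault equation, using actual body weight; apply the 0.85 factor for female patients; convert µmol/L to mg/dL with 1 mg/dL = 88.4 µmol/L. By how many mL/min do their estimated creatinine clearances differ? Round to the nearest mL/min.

17 mL/min

Patient A: SCr = 196 / 88.4 = 2.217 mg/dL
Patient A: CrCl = (140 − 89) × 110 / (72 × 2.217) = 5610.0 / 159.62 ≈ 35.1 mL/min
Patient B: SCr = 248 / 88.4 = 2.805 mg/dL
Patient B: CrCl = (140 − 83) × 75 / (72 × 2.805) × 0.85 = 4275.0 / 201.96 × 0.85 ≈ 18.0 mL/min
|35.1 − 18.0| = 17.1 mL/min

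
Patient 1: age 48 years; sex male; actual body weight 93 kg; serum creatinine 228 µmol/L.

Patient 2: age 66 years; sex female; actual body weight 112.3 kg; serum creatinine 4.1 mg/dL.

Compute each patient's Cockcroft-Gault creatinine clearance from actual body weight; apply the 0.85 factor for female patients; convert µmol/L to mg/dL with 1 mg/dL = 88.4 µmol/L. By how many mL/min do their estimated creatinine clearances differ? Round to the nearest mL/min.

22 mL/min

Patient 1: SCr = 228 / 88.4 = 2.579 mg/dL
Patient 1: CrCl = (140 − 48) × 93 / (72 × 2.579) = 8556.0 / 185.69 ≈ 46.1 mL/min
Patient 2: CrCl = (140 − 66) × 112.3 / (72 × 4.1) × 0.85 = 8310.2 / 295.20 × 0.85 ≈ 23.9 mL/min
|46.1 − 23.9| = 22.2 mL/min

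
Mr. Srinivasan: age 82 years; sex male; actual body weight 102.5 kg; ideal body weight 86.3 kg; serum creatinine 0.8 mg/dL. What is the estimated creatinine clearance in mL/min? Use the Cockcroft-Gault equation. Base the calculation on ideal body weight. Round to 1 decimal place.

86.9 mL/min

CrCl = (140 − 82) × 86.3 / (72 × 0.8) = 5005.4 / 57.60 ≈ 86.9 mL/min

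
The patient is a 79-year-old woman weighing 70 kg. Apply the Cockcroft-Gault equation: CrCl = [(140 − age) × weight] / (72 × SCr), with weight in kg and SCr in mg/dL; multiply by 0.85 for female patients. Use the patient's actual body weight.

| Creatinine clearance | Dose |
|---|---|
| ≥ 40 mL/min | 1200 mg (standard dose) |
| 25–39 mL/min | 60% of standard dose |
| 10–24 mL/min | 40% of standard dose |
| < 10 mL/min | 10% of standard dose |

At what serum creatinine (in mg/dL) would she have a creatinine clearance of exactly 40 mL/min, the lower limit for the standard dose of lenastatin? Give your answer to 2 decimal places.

1.26 mg/dL

Standard dose requires CrCl ≥ 40 mL/min.
Set (140 − 79) × 70 × 0.85 / (72 × SCr) = 40
SCr = (140 − 79) × 70 × 0.85 / (72 × 40) = 1.260 mg/dL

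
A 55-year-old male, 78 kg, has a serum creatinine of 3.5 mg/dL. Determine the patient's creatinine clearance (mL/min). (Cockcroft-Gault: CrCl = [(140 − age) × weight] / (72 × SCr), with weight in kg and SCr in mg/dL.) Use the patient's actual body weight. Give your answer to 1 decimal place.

CrCl = (140 − 55) × 78 / (72 × 3.5) = 6630.0 / 252.00 ≈ 26.3 mL/min

26.3 mL/min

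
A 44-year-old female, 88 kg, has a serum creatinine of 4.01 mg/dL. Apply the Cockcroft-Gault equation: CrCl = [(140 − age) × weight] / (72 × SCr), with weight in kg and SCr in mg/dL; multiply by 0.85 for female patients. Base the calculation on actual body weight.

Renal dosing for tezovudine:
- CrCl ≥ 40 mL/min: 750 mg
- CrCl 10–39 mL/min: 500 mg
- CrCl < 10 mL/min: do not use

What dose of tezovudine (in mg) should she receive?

CrCl = (140 − 44) × 88 / (72 × 4.01) × 0.85 = 8448.0 / 288.72 × 0.85 ≈ 24.9 mL/min
CrCl ≈ 25 mL/min → bracket 10–39 mL/min.
Dose for this bracket: 500 mg.

500 mg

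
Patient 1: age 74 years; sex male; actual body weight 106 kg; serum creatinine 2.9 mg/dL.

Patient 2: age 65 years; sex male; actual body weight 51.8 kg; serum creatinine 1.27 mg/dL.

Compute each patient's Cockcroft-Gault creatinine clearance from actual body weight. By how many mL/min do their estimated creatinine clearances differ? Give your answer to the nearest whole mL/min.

Patient 1: CrCl = (140 − 74) × 106 / (72 × 2.9) = 6996.0 / 208.80 ≈ 33.5 mL/min
Patient 2: CrCl = (140 − 65) × 51.8 / (72 × 1.27) = 3885.0 / 91.44 ≈ 42.5 mL/min
|33.5 − 42.5| = 9.0 mL/min

9 mL/min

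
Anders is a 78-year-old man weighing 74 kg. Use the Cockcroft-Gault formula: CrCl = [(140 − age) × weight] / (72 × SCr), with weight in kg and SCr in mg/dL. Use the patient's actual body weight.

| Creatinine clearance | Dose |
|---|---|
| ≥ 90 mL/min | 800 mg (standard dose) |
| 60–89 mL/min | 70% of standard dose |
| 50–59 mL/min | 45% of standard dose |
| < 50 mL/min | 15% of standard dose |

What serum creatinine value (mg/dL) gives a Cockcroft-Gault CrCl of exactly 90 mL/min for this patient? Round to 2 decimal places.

Standard dose requires CrCl ≥ 90 mL/min.
Set (140 − 78) × 74 / (72 × SCr) = 90
SCr = (140 − 78) × 74 / (72 × 90) = 0.708 mg/dL

0.71 mg/dL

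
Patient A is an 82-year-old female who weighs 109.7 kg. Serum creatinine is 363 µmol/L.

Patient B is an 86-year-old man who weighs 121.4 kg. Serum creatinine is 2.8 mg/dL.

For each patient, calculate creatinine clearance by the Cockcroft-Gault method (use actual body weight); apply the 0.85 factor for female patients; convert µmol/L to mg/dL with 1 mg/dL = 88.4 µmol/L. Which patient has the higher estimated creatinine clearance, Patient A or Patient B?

Patient B

Patient A: SCr = 363 / 88.4 = 4.106 mg/dL
Patient A: CrCl = (140 − 82) × 109.7 / (72 × 4.106) × 0.85 = 6362.6 / 295.63 × 0.85 ≈ 18.3 mL/min
Patient B: CrCl = (140 − 86) × 121.4 / (72 × 2.8) = 6555.6 / 201.60 ≈ 32.5 mL/min
18.3 vs 32.5 mL/min → Patient B is higher.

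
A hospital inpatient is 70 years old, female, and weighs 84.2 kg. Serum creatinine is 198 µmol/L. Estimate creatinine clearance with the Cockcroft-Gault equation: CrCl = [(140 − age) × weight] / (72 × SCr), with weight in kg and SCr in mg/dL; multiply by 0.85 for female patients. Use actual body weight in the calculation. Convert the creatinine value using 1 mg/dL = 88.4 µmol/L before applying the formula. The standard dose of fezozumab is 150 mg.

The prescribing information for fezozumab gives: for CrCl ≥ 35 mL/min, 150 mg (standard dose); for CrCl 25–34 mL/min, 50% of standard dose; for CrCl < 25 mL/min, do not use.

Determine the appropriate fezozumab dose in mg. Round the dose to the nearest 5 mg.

SCr = 198 / 88.4 = 2.24 mg/dL
CrCl = (140 − 70) × 84.2 / (72 × 2.24) × 0.85 = 5894.0 / 161.28 × 0.85 ≈ 31.1 mL/min
CrCl ≈ 31 mL/min → bracket 25–34 mL/min.
50% of 150 mg = 75 mg

75 mg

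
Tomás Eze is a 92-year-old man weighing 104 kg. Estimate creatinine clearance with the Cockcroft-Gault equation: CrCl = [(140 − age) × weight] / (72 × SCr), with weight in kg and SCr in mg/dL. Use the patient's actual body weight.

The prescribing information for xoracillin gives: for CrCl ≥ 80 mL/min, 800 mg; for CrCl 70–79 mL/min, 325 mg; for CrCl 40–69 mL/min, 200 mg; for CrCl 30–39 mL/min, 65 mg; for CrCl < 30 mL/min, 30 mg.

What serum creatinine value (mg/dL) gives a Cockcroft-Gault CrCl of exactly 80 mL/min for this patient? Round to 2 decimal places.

Standard dose requires CrCl ≥ 80 mL/min.
Set (140 − 92) × 104 / (72 × SCr) = 80
SCr = (140 − 92) × 104 / (72 × 80) = 0.867 mg/dL

0.87 mg/dL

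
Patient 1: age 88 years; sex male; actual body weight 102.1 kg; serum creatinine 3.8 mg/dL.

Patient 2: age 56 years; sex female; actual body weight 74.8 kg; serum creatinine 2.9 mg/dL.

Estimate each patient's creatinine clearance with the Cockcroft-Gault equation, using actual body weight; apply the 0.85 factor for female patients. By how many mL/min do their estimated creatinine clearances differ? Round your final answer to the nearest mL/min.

6 mL/min

Patient 1: CrCl = (140 − 88) × 102.1 / (72 × 3.8) = 5309.2 / 273.60 ≈ 19.4 mL/min
Patient 2: CrCl = (140 − 56) × 74.8 / (72 × 2.9) × 0.85 = 6283.2 / 208.80 × 0.85 ≈ 25.6 mL/min
|19.4 − 25.6| = 6.2 mL/min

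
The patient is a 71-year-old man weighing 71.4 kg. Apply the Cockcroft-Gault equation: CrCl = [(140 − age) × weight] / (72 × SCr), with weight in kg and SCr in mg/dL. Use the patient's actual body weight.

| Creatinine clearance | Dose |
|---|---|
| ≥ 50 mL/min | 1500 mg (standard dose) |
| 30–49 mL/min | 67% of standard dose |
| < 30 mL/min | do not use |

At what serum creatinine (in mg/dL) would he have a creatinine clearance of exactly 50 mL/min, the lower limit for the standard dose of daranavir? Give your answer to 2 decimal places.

1.37 mg/dL

Standard dose requires CrCl ≥ 50 mL/min.
Set (140 − 71) × 71.4 / (72 × SCr) = 50
SCr = (140 − 71) × 71.4 / (72 × 50) = 1.369 mg/dL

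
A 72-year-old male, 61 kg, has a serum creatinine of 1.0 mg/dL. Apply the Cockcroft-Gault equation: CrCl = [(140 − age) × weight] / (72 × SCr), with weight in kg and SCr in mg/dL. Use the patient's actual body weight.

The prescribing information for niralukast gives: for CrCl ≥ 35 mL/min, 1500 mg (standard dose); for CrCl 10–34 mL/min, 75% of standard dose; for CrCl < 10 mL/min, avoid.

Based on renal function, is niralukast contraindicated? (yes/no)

no

CrCl = (140 − 72) × 61 / (72 × 1) = 4148.0 / 72.00 ≈ 57.6 mL/min
CrCl ≈ 58 mL/min, which is ≥ 10 mL/min.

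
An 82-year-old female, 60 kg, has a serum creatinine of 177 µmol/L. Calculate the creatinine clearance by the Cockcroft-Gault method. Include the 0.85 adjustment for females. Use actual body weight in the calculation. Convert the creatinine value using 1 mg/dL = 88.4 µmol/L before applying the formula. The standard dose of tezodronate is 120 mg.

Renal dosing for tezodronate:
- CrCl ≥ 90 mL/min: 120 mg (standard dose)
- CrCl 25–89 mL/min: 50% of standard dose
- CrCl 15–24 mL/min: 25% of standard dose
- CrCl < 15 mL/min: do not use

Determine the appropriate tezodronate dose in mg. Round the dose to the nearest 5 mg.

SCr = 177 / 88.4 = 2.002 mg/dL
CrCl = (140 − 82) × 60 / (72 × 2.002) × 0.85 = 3480.0 / 144.14 × 0.85 ≈ 20.5 mL/min
CrCl ≈ 21 mL/min → bracket 15–24 mL/min.
25% of 120 mg = 30 mg

30 mg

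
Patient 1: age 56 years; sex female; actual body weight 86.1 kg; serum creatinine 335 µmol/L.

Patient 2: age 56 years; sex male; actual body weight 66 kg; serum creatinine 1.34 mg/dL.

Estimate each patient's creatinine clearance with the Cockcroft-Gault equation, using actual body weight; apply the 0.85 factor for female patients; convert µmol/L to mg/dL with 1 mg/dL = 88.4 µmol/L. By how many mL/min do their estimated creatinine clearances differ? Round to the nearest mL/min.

35 mL/min

Patient 1: SCr = 335 / 88.4 = 3.79 mg/dL
Patient 1: CrCl = (140 − 56) × 86.1 / (72 × 3.79) × 0.85 = 7232.4 / 272.88 × 0.85 ≈ 22.5 mL/min
Patient 2: CrCl = (140 − 56) × 66 / (72 × 1.34) = 5544.0 / 96.48 ≈ 57.5 mL/min
|22.5 − 57.5| = 35.0 mL/min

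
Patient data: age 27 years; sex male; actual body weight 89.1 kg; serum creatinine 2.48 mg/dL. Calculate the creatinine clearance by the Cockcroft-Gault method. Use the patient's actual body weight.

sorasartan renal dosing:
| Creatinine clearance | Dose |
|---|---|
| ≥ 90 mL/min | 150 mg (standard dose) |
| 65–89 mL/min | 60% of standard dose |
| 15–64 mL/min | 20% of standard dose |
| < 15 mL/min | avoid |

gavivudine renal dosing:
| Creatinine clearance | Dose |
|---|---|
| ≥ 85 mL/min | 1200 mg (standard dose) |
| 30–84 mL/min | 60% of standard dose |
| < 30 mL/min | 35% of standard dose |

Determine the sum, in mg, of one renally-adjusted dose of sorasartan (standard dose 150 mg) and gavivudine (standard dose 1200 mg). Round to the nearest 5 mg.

CrCl = (140 − 27) × 89.1 / (72 × 2.48) = 10068.3 / 178.56 ≈ 56.4 mL/min
CrCl ≈ 56 mL/min.
sorasartan: 15–64 mL/min → 20% of 150 mg = 30 mg.
gavivudine: 30–84 mL/min → 60% of 1200 mg = 720 mg.
Total = 30 + 720 = 750 mg.

750 mg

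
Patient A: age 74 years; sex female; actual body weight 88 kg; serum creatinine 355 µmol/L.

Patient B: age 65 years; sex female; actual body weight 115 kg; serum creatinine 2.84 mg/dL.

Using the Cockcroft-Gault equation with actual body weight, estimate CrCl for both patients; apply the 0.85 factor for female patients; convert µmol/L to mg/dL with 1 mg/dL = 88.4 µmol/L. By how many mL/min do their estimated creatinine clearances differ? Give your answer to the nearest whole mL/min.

19 mL/min

Patient A: SCr = 355 / 88.4 = 4.016 mg/dL
Patient A: CrCl = (140 − 74) × 88 / (72 × 4.016) × 0.85 = 5808.0 / 289.15 × 0.85 ≈ 17.1 mL/min
Patient B: CrCl = (140 − 65) × 115 / (72 × 2.84) × 0.85 = 8625.0 / 204.48 × 0.85 ≈ 35.9 mL/min
|17.1 − 35.9| = 18.8 mL/min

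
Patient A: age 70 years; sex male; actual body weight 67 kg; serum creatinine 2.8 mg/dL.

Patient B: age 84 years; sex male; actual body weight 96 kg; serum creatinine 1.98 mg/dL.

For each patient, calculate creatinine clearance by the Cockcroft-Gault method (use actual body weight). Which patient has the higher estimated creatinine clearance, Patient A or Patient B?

Patient A: CrCl = (140 − 70) × 67 / (72 × 2.8) = 4690.0 / 201.60 ≈ 23.3 mL/min
Patient B: CrCl = (140 − 84) × 96 / (72 × 1.98) = 5376.0 / 142.56 ≈ 37.7 mL/min
23.3 vs 37.7 mL/min → Patient B is higher.

Patient B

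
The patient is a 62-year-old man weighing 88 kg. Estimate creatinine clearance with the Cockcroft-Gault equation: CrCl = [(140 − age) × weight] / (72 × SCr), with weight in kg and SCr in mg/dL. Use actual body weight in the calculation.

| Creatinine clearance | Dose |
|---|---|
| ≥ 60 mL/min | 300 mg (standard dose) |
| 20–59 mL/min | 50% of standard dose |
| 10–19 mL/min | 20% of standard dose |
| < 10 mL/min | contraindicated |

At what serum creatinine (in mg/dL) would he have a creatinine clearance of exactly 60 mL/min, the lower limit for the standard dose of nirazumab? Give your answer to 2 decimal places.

Standard dose requires CrCl ≥ 60 mL/min.
Set (140 − 62) × 88 / (72 × SCr) = 60
SCr = (140 − 62) × 88 / (72 × 60) = 1.589 mg/dL

1.59 mg/dL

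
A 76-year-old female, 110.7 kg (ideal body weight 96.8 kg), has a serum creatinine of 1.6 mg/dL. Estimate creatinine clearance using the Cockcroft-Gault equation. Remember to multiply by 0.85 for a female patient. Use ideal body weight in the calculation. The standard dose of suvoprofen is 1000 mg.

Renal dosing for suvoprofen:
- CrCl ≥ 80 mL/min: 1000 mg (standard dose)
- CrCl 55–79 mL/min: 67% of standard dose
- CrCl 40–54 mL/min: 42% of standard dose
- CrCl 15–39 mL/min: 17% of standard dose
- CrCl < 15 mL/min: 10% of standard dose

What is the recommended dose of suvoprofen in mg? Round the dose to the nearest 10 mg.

420 mg

CrCl = (140 − 76) × 96.8 / (72 × 1.6) × 0.85 = 6195.2 / 115.20 × 0.85 ≈ 45.7 mL/min
CrCl ≈ 46 mL/min → bracket 40–54 mL/min.
42% of 1000 mg = 420 mg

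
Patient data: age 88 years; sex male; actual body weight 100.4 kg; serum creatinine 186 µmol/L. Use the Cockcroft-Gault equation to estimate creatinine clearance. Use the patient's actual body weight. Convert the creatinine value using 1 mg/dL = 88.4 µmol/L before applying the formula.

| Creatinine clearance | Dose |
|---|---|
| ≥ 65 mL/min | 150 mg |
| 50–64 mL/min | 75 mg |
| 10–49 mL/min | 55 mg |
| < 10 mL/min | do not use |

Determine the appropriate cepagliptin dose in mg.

SCr = 186 / 88.4 = 2.104 mg/dL
CrCl = (140 − 88) × 100.4 / (72 × 2.104) = 5220.8 / 151.49 ≈ 34.5 mL/min
CrCl ≈ 34 mL/min → bracket 10–49 mL/min.
Dose for this bracket: 55 mg.

55 mg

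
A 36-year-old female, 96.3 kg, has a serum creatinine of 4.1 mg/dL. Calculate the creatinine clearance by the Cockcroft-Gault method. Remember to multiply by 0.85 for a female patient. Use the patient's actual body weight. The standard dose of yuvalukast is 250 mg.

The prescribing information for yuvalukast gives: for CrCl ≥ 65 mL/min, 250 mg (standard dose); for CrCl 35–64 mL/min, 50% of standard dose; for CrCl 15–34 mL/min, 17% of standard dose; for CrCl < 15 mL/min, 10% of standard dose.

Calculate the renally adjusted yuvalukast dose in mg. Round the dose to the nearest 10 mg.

CrCl = (140 − 36) × 96.3 / (72 × 4.1) × 0.85 = 10015.2 / 295.20 × 0.85 ≈ 28.8 mL/min
CrCl ≈ 29 mL/min → bracket 15–34 mL/min.
17% of 250 mg = 42.5 mg → 40 mg

40 mg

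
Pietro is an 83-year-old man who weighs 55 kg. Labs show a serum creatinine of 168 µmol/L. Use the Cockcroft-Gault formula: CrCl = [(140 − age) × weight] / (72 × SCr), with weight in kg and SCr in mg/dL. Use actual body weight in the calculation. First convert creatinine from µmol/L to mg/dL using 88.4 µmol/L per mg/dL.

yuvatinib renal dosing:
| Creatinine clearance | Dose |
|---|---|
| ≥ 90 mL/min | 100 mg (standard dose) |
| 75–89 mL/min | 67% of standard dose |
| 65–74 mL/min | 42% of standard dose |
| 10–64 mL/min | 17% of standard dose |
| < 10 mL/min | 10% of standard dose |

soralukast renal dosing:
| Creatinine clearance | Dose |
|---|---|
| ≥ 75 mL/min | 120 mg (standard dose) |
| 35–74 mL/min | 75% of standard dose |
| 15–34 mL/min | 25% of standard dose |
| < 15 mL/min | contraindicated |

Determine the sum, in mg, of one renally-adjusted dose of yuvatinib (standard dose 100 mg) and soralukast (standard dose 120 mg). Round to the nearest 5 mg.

SCr = 168 / 88.4 = 1.9 mg/dL
CrCl = (140 − 83) × 55 / (72 × 1.9) = 3135.0 / 136.80 ≈ 22.9 mL/min
CrCl ≈ 23 mL/min.
yuvatinib: 10–64 mL/min → 17% of 100 mg = 17 mg.
soralukast: 15–34 mL/min → 25% of 120 mg = 30 mg.
Total = 17 + 30 = 47 mg.

45 mg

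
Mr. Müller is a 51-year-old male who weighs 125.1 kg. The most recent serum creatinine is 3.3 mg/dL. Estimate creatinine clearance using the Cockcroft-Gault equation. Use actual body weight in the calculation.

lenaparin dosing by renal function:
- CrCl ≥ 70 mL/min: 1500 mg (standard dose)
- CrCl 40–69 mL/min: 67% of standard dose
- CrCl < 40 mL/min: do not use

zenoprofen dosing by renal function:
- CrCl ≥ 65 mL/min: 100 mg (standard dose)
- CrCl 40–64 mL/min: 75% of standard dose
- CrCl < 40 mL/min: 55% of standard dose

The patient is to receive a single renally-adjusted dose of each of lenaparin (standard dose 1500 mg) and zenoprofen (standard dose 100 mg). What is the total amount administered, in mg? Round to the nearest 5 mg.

1080 mg

CrCl = (140 − 51) × 125.1 / (72 × 3.3) = 11133.9 / 237.60 ≈ 46.9 mL/min
CrCl ≈ 47 mL/min.
lenaparin: 40–69 mL/min → 67% of 1500 mg = 1005 mg.
zenoprofen: 40–64 mL/min → 75% of 100 mg = 75 mg.
Total = 1005 + 75 = 1080 mg.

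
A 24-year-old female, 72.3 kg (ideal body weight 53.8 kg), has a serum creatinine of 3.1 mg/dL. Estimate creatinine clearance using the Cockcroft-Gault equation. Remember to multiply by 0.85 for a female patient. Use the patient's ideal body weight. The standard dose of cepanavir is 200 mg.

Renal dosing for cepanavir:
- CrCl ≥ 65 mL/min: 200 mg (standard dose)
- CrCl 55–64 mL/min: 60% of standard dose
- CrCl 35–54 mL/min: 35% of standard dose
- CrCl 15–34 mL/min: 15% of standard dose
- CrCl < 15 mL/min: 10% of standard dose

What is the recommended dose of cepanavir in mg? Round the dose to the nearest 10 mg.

30 mg

CrCl = (140 − 24) × 53.8 / (72 × 3.1) × 0.85 = 6240.8 / 223.20 × 0.85 ≈ 23.8 mL/min
CrCl ≈ 24 mL/min → bracket 15–34 mL/min.
15% of 200 mg = 30 mg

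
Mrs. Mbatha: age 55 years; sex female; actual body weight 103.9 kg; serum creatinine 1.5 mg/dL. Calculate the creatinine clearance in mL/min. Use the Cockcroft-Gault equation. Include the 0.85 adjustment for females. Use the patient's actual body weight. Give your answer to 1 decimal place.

69.5 mL/min

CrCl = (140 − 55) × 103.9 / (72 × 1.5) × 0.85 = 8831.5 / 108.00 × 0.85 ≈ 69.5 mL/min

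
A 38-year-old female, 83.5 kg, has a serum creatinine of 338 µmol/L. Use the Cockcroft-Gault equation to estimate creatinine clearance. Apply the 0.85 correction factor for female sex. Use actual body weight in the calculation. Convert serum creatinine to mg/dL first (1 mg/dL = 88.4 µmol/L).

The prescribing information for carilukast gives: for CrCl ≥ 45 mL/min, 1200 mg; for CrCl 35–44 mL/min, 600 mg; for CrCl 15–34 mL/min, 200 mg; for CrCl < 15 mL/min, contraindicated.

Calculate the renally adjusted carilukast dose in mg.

SCr = 338 / 88.4 = 3.824 mg/dL
CrCl = (140 − 38) × 83.5 / (72 × 3.824) × 0.85 = 8517.0 / 275.33 × 0.85 ≈ 26.3 mL/min
CrCl ≈ 26 mL/min → bracket 15–34 mL/min.
Dose for this bracket: 200 mg.

200 mg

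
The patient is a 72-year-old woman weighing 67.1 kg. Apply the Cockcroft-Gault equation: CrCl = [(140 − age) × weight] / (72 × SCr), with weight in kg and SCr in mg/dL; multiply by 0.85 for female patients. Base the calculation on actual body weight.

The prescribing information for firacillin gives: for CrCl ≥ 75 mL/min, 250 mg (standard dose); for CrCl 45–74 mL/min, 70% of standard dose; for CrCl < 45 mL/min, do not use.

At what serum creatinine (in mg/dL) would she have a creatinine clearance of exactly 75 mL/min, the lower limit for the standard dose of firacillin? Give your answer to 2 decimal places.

Standard dose requires CrCl ≥ 75 mL/min.
Set (140 − 72) × 67.1 × 0.85 / (72 × SCr) = 75
SCr = (140 − 72) × 67.1 × 0.85 / (72 × 75) = 0.718 mg/dL

0.72 mg/dL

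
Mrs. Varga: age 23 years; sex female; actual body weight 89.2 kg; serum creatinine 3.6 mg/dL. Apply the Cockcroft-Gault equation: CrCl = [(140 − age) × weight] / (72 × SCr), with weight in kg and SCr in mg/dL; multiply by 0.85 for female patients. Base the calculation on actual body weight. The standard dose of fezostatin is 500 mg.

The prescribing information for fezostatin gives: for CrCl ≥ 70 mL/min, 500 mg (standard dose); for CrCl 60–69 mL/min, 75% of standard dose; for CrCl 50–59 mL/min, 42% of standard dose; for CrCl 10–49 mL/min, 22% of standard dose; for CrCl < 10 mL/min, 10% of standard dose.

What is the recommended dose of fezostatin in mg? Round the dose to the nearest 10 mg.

CrCl = (140 − 23) × 89.2 / (72 × 3.6) × 0.85 = 10436.4 / 259.20 × 0.85 ≈ 34.2 mL/min
CrCl ≈ 34 mL/min → bracket 10–49 mL/min.
22% of 500 mg = 110 mg

110 mg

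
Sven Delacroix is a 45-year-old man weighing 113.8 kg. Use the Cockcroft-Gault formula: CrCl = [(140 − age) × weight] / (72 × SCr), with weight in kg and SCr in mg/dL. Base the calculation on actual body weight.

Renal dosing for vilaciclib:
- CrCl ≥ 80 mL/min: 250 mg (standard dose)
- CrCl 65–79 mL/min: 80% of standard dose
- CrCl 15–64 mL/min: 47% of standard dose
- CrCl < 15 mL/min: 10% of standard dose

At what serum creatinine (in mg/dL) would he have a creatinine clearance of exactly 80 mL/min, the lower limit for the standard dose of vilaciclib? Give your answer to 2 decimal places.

1.88 mg/dL

Standard dose requires CrCl ≥ 80 mL/min.
Set (140 − 45) × 113.8 / (72 × SCr) = 80
SCr = (140 − 45) × 113.8 / (72 × 80) = 1.877 mg/dL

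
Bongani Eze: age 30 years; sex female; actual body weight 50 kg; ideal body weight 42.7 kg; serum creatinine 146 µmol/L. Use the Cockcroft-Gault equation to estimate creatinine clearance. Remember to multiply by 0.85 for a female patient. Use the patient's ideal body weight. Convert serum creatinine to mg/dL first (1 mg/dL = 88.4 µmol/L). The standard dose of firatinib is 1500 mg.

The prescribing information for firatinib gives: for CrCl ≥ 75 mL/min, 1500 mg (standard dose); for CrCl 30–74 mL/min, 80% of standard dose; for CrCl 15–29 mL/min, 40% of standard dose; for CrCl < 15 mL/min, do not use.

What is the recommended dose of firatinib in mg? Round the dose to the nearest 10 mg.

SCr = 146 / 88.4 = 1.652 mg/dL
CrCl = (140 − 30) × 42.7 / (72 × 1.652) × 0.85 = 4697.0 / 118.94 × 0.85 ≈ 33.6 mL/min
CrCl ≈ 34 mL/min → bracket 30–74 mL/min.
80% of 1500 mg = 1200 mg

1200 mg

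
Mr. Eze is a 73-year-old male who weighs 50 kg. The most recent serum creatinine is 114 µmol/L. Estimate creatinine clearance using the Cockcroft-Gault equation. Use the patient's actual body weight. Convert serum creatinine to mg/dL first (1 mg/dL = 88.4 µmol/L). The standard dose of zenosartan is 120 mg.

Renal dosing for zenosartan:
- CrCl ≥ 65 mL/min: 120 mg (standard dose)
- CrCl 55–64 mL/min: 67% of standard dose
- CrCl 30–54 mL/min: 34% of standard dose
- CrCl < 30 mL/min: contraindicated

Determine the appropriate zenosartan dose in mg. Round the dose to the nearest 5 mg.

SCr = 114 / 88.4 = 1.29 mg/dL
CrCl = (140 − 73) × 50 / (72 × 1.29) = 3350.0 / 92.88 ≈ 36.1 mL/min
CrCl ≈ 36 mL/min → bracket 30–54 mL/min.
34% of 120 mg = 40.8 mg → 40 mg

40 mg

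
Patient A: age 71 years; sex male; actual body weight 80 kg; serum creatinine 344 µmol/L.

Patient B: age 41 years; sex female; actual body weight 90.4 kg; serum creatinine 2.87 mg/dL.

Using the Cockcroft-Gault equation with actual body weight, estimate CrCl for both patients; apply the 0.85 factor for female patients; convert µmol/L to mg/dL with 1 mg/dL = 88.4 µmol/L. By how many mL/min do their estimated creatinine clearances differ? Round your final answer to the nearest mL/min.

17 mL/min

Patient A: SCr = 344 / 88.4 = 3.891 mg/dL
Patient A: CrCl = (140 − 71) × 80 / (72 × 3.891) = 5520.0 / 280.15 ≈ 19.7 mL/min
Patient B: CrCl = (140 − 41) × 90.4 / (72 × 2.87) × 0.85 = 8949.6 / 206.64 × 0.85 ≈ 36.8 mL/min
|19.7 − 36.8| = 17.1 mL/min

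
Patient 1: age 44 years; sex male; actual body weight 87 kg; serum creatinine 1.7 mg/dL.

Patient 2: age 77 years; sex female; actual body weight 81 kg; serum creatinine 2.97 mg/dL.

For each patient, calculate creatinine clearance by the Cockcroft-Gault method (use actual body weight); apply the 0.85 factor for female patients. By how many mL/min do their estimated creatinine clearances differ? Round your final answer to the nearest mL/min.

Patient 1: CrCl = (140 − 44) × 87 / (72 × 1.7) = 8352.0 / 122.40 ≈ 68.2 mL/min
Patient 2: CrCl = (140 − 77) × 81 / (72 × 2.97) × 0.85 = 5103.0 / 213.84 × 0.85 ≈ 20.3 mL/min
|68.2 − 20.3| = 47.9 mL/min

48 mL/min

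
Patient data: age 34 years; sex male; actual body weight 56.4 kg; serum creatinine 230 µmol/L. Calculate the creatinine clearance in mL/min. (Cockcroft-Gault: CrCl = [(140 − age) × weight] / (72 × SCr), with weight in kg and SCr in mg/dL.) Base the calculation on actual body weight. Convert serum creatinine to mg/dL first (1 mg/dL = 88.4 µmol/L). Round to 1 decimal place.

31.9 mL/min

SCr = 230 / 88.4 = 2.602 mg/dL
CrCl = (140 − 34) × 56.4 / (72 × 2.602) = 5978.4 / 187.34 ≈ 31.9 mL/min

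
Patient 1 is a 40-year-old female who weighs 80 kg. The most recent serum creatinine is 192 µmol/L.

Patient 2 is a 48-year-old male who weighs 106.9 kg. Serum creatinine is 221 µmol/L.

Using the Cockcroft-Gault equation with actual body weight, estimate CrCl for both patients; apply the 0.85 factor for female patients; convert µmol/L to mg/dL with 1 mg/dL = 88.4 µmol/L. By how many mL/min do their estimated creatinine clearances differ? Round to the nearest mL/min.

11 mL/min

Patient 1: SCr = 192 / 88.4 = 2.172 mg/dL
Patient 1: CrCl = (140 − 40) × 80 / (72 × 2.172) × 0.85 = 8000.0 / 156.38 × 0.85 ≈ 43.5 mL/min
Patient 2: SCr = 221 / 88.4 = 2.5 mg/dL
Patient 2: CrCl = (140 − 48) × 106.9 / (72 × 2.5) = 9834.8 / 180.00 ≈ 54.6 mL/min
|43.5 − 54.6| = 11.1 mL/min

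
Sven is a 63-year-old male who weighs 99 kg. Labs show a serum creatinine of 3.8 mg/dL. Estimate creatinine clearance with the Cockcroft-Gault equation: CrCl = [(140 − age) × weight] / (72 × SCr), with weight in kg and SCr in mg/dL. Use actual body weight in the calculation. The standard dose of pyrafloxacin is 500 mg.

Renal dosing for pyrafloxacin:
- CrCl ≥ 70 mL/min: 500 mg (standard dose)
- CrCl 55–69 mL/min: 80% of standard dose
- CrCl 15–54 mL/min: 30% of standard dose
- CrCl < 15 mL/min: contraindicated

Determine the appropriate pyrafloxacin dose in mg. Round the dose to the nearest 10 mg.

150 mg

CrCl = (140 − 63) × 99 / (72 × 3.8) = 7623.0 / 273.60 ≈ 27.9 mL/min
CrCl ≈ 28 mL/min → bracket 15–54 mL/min.
30% of 500 mg = 150 mg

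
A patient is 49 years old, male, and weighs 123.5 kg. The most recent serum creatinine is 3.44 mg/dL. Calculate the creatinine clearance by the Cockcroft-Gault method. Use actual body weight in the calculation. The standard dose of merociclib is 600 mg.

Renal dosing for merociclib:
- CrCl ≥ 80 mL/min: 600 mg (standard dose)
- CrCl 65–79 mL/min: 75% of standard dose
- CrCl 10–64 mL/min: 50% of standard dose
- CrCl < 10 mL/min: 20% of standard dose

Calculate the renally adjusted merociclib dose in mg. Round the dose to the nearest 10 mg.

CrCl = (140 − 49) × 123.5 / (72 × 3.44) = 11238.5 / 247.68 ≈ 45.4 mL/min
CrCl ≈ 45 mL/min → bracket 10–64 mL/min.
50% of 600 mg = 300 mg

300 mg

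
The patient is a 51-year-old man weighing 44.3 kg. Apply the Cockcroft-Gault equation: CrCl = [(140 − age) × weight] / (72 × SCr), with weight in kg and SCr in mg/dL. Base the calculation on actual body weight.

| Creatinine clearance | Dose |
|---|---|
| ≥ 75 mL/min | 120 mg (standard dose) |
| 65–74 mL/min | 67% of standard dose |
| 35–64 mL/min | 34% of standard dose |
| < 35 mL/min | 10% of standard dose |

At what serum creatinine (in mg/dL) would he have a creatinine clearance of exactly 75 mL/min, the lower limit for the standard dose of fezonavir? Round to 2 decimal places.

Standard dose requires CrCl ≥ 75 mL/min.
Set (140 − 51) × 44.3 / (72 × SCr) = 75
SCr = (140 − 51) × 44.3 / (72 × 75) = 0.730 mg/dL

0.73 mg/dL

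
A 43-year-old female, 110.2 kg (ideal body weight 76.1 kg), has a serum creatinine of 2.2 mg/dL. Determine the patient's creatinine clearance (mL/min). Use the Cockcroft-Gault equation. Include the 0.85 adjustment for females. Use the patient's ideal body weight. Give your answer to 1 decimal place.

39.6 mL/min

CrCl = (140 − 43) × 76.1 / (72 × 2.2) × 0.85 = 7381.7 / 158.40 × 0.85 ≈ 39.6 mL/min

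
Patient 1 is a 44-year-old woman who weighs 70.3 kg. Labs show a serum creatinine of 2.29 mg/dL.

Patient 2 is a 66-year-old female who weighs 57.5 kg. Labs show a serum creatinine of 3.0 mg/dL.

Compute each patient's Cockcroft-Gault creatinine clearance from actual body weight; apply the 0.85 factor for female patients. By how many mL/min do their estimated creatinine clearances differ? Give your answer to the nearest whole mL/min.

18 mL/min

Patient 1: CrCl = (140 − 44) × 70.3 / (72 × 2.29) × 0.85 = 6748.8 / 164.88 × 0.85 ≈ 34.8 mL/min
Patient 2: CrCl = (140 − 66) × 57.5 / (72 × 3) × 0.85 = 4255.0 / 216.00 × 0.85 ≈ 16.7 mL/min
|34.8 − 16.7| = 18.1 mL/min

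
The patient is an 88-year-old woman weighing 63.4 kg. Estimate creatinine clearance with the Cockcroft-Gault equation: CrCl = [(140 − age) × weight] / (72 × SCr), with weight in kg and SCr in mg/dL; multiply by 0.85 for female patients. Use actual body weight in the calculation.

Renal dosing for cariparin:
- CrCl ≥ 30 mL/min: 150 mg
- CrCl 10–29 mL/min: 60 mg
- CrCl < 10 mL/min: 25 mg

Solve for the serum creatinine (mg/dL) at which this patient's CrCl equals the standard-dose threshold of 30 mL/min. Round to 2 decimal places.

1.30 mg/dL

Standard dose requires CrCl ≥ 30 mL/min.
Set (140 − 88) × 63.4 × 0.85 / (72 × SCr) = 30
SCr = (140 − 88) × 63.4 × 0.85 / (72 × 30) = 1.297 mg/dL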